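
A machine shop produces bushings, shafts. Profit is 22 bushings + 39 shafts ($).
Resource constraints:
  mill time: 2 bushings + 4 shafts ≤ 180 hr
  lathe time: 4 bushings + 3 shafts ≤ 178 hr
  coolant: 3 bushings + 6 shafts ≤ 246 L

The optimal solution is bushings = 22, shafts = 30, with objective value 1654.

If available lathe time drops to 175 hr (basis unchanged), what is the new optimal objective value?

1651

Binding: lathe time and coolant. Non-binding: mill time (16 unused).
Slack constraints have shadow price 0 (complementary slackness).
From A_Bᵀ y = c: 4·y_lathe time + 3·y_coolant = 22; 3·y_lathe time + 6·y_coolant = 39.
→ y_lathe time = 1 and y_coolant = 6.
Δz = y_lathe time·Δb = 1 × (-3) = -3, so new z* = 1654 − 3 = 1651.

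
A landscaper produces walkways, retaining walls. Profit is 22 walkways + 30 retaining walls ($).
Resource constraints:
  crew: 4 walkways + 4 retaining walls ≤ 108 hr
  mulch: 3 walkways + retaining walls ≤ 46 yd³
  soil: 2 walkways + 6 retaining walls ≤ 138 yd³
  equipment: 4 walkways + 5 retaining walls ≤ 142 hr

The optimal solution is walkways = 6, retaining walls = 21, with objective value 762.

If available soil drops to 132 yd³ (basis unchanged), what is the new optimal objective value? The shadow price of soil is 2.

750

Δb = -6, so new z* = 762 + (2)·(-6) = 762 − 12 = 750.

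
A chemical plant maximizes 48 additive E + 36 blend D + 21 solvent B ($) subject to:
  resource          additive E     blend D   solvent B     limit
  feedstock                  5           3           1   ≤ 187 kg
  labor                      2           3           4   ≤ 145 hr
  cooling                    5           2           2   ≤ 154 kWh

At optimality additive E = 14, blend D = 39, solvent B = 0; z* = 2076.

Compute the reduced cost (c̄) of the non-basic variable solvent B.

-3

Check each constraint at x*: feedstock 187/187 (tight); labor 145/145 (tight); cooling 148/154 (slack 6).
By complementary slackness, y = 0 for the non-binding constraint.
From A_Bᵀ y = c: 5·y_feedstock + 2·y_labor = 48; 3·y_feedstock + 3·y_labor = 36.
This yields shadow prices y_feedstock = 8, y_labor = 4.
Reduced cost of solvent B: c₃ − yᵀa₃ = 21 − (8·1 + 4·4) = 21 − 24 = -3.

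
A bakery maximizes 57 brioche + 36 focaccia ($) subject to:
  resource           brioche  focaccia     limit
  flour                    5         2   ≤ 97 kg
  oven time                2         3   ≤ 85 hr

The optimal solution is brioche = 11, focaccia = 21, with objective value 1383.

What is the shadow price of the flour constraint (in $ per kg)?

9

Both flour and oven time are binding at x*.
From A_Bᵀ y = c: 5·y_flour + 2·y_oven time = 57; 2·y_flour + 3·y_oven time = 36.
This yields shadow prices y_flour = 9, y_oven time = 6.
Shadow price of flour = 9.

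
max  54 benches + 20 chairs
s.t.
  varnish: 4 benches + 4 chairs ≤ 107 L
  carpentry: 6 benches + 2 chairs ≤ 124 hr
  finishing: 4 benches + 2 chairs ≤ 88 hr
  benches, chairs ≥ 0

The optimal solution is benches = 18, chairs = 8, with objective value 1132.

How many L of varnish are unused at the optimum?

3

varnish used = 4·18 + 4·8 = 104; slack = 107 − 104 = 3.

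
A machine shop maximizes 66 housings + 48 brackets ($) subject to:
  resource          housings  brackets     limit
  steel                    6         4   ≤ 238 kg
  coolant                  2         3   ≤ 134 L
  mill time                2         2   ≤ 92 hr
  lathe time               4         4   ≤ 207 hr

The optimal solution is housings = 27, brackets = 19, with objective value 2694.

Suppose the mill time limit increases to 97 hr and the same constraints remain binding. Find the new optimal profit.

Binding: steel and mill time. Non-binding: coolant (23 unused), lathe time (23 unused).
Since coolant, lathe time are not tight, their duals are 0.
Dual feasibility on the basic columns requires 6·y_steel + 2·y_mill time = 66, 4·y_steel + 2·y_mill time = 48.
→ y_steel = 9 and y_mill time = 6.
Δz = y_mill time·Δb = 6 × (5) = 30, so new z* = 2694 + 30 = 2724.

2724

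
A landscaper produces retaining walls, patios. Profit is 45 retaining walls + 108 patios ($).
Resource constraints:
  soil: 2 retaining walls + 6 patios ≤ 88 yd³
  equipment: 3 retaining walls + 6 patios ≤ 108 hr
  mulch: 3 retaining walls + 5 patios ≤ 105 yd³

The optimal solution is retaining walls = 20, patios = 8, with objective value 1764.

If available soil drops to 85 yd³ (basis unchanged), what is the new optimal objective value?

1737

Binding: soil and equipment. Non-binding: mulch (5 unused).
Since mulch is not tight, its dual is 0.
From A_Bᵀ y = c: 2·y_soil + 3·y_equipment = 45; 6·y_soil + 6·y_equipment = 108.
This yields shadow prices y_soil = 9, y_equipment = 9.
Δz = y_soil·Δb = 9 × (-3) = -27, so new z* = 1764 − 27 = 1737.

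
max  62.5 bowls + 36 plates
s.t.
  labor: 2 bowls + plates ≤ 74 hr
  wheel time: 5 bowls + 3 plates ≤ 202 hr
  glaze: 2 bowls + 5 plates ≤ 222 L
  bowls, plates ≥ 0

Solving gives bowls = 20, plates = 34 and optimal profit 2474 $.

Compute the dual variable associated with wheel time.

At the optimum: labor uses 74 of 74 (binding); wheel time uses 202 of 202 (binding); glaze uses 210 of 222 (slack = 12).
By complementary slackness, y = 0 for the non-binding constraint.
Dual feasibility on the basic columns requires 2·y_labor + 5·y_wheel time = 62.5, 1·y_labor + 3·y_wheel time = 36.
Solving: y_labor = 7.5, y_wheel time = 9.5.
Shadow price of wheel time = 9.5.

9.5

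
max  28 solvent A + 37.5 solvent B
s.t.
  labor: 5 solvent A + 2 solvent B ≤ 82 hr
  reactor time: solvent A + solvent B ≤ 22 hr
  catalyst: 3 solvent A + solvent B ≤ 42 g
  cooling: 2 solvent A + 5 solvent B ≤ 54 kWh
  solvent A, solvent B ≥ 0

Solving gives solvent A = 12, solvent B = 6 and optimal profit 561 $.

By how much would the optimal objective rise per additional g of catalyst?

Binding: catalyst and cooling. Non-binding: labor (10 unused), reactor time (4 unused).
By complementary slackness, y = 0 for the non-binding constraints.
Dual feasibility on the basic columns requires 3·y_catalyst + 2·y_cooling = 28, 1·y_catalyst + 5·y_cooling = 37.5.
Solving: y_catalyst = 5, y_cooling = 6.5.
Shadow price of catalyst = 5.

5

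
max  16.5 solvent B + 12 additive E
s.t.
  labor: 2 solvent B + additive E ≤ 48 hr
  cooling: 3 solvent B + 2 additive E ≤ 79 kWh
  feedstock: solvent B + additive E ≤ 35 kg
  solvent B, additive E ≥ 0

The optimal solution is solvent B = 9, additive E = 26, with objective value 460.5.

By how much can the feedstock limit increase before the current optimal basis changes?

4.5

Binding constraints: cooling, feedstock. The basis is B = [[3,2],[1,1]] with det 1.
Per unit increase in feedstock, x* moves by d = (-2, 3).
The basis stays optimal until solvent B reaches 0; allowable increase = 4.5 kg.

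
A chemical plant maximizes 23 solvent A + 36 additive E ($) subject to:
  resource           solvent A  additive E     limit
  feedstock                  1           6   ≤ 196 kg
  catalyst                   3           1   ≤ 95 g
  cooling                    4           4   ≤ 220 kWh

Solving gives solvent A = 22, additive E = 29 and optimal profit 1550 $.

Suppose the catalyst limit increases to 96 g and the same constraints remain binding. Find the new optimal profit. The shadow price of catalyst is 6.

1556

Δb = 1, so new z* = 1550 + (6)·(1) = 1550 + 6 = 1556.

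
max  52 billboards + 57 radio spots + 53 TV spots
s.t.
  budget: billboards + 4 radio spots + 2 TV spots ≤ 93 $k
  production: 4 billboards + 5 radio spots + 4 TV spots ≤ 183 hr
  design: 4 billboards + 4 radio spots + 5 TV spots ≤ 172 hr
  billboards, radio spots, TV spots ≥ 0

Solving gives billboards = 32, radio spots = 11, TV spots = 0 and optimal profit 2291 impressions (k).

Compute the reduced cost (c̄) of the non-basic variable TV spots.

Check each constraint at x*: budget 76/93 (slack 17); production 183/183 (tight); design 172/172 (tight).
Since budget is not tight, its dual is 0.
Dual feasibility on the basic columns requires 4·y_production + 4·y_design = 52, 5·y_production + 4·y_design = 57.
This yields shadow prices y_production = 5, y_design = 8.
Reduced cost of TV spots: c₃ − yᵀa₃ = 53 − (5·4 + 8·5) = 53 − 60 = -7.

-7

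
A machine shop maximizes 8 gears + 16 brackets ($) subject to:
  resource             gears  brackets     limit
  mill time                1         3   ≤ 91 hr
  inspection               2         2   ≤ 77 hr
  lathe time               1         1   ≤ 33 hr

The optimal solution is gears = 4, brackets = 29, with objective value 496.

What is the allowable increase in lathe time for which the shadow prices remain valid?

Binding constraints: mill time, lathe time. The basis is B = [[1,3],[1,1]] with det -2.
Per unit increase in lathe time, x* moves by d = (1.5, -0.5).
The basis stays optimal until inspection becomes binding; allowable increase = 5.5 hr.

5.5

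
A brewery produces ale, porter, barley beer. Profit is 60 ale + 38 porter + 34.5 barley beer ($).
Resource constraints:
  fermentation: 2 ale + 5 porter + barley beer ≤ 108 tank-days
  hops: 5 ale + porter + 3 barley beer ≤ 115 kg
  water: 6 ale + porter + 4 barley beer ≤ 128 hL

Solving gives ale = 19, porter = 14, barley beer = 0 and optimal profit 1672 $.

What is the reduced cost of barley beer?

-3.5

At the optimum: fermentation uses 108 of 108 (binding); hops uses 109 of 115 (slack = 6); water uses 128 of 128 (binding).
Slack constraints have shadow price 0 (complementary slackness).
Dual feasibility on the basic columns requires 2·y_fermentation + 6·y_water = 60, 5·y_fermentation + 1·y_water = 38.
→ y_fermentation = 6 and y_water = 8.
Reduced cost of barley beer: c₃ − yᵀa₃ = 34.5 − (6·1 + 8·4) = 34.5 − 38 = -3.5.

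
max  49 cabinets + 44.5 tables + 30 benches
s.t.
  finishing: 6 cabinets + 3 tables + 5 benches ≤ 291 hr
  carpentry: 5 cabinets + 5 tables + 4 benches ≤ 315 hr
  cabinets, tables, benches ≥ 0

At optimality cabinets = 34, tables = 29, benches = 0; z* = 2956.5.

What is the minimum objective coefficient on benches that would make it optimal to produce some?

At the optimum: finishing uses 291 of 291 (binding); carpentry uses 315 of 315 (binding).
From A_Bᵀ y = c: 6·y_finishing + 5·y_carpentry = 49; 3·y_finishing + 5·y_carpentry = 44.5.
This yields shadow prices y_finishing = 1.5, y_carpentry = 8.
benches enters the basis when its profit ≥ yᵀa₃ = 1.5·5 + 8·4 = 39.5.

39.5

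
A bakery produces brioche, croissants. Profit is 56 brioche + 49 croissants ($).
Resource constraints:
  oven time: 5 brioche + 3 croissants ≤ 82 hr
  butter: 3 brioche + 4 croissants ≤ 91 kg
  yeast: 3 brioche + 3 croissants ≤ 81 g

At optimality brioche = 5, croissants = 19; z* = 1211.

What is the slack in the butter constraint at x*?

0

butter used = 3·5 + 4·19 = 91; slack = 91 − 91 = 0.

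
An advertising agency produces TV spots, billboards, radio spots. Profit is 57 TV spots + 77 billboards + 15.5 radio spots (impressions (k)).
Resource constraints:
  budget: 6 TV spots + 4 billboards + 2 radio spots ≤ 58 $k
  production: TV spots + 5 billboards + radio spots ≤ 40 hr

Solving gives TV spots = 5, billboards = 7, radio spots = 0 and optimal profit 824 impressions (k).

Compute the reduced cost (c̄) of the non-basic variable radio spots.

At the optimum: budget uses 58 of 58 (binding); production uses 40 of 40 (binding).
Dual feasibility on the basic columns requires 6·y_budget + 1·y_production = 57, 4·y_budget + 5·y_production = 77.
→ y_budget = 8 and y_production = 9.
Reduced cost of radio spots: c₃ − yᵀa₃ = 15.5 − (8·2 + 9·1) = 15.5 − 25 = -9.5.

-9.5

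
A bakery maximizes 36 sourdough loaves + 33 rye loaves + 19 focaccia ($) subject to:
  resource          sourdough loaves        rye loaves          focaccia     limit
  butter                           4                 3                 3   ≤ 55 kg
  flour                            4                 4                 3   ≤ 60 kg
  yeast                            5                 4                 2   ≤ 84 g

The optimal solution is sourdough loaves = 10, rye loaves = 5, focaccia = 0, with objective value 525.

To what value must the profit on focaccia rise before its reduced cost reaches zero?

27

Binding: butter and flour. Non-binding: yeast (14 unused).
Since yeast is not tight, its dual is 0.
Dual feasibility on the basic columns requires 4·y_butter + 4·y_flour = 36, 3·y_butter + 4·y_flour = 33.
Solving: y_butter = 3, y_flour = 6.
focaccia enters the basis when its profit ≥ yᵀa₃ = 3·3 + 6·3 = 27.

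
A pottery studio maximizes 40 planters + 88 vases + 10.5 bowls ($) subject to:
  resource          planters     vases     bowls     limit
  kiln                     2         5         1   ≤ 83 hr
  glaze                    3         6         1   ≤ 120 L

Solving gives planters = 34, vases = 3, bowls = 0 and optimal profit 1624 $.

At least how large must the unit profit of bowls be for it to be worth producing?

Both kiln and glaze are binding at x*.
Dual feasibility on the basic columns requires 2·y_kiln + 3·y_glaze = 40, 5·y_kiln + 6·y_glaze = 88.
→ y_kiln = 8 and y_glaze = 8.
bowls enters the basis when its profit ≥ yᵀa₃ = 8·1 + 8·1 = 16.

16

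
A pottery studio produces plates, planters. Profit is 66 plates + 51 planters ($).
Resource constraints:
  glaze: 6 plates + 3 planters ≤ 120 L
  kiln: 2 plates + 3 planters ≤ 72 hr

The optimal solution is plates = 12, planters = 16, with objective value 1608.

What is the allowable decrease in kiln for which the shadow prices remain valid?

32

Binding constraints: glaze, kiln. The basis is B = [[6,3],[2,3]] with det 12.
Per unit decrease in kiln, x* moves by d = (0.25, -0.5).
The basis stays optimal until planters reaches 0; allowable decrease = 32 hr.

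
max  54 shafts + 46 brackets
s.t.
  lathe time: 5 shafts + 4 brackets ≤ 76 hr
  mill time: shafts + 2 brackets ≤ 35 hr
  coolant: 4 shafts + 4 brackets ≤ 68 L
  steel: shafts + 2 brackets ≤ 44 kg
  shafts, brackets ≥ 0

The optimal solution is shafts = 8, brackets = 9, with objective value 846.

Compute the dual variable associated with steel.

0

Check each constraint at x*: lathe time 76/76 (tight); mill time 26/35 (slack 9); coolant 68/68 (tight); steel 26/44 (slack 18).
By complementary slackness, y = 0 for the non-binding constraints.
Dual feasibility on the basic columns requires 5·y_lathe time + 4·y_coolant = 54, 4·y_lathe time + 4·y_coolant = 46.
Solving: y_lathe time = 8, y_coolant = 3.5.
Shadow price of steel = 0.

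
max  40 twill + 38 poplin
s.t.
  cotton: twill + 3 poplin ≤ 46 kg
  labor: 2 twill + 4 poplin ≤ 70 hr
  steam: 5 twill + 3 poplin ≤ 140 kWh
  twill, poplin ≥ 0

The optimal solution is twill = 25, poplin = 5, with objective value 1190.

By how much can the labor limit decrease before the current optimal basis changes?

14

Binding constraints: labor, steam. The basis is B = [[2,4],[5,3]] with det -14.
Per unit decrease in labor, x* moves by d = (0.2143, -0.3571).
The basis stays optimal until poplin reaches 0; allowable decrease = 14 hr.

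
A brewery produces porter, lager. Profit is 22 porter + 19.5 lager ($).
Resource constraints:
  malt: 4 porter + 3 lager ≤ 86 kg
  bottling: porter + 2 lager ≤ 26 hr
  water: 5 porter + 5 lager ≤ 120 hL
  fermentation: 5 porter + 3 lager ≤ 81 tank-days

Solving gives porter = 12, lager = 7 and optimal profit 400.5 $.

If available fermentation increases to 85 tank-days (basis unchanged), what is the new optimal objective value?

414.5

Check each constraint at x*: malt 69/86 (slack 17); bottling 26/26 (tight); water 95/120 (slack 25); fermentation 81/81 (tight).
Slack constraints have shadow price 0 (complementary slackness).
Dual feasibility on the basic columns requires 1·y_bottling + 5·y_fermentation = 22, 2·y_bottling + 3·y_fermentation = 19.5.
This yields shadow prices y_bottling = 4.5, y_fermentation = 3.5.
Δz = y_fermentation·Δb = 3.5 × (4) = 14, so new z* = 400.5 + 14 = 414.5.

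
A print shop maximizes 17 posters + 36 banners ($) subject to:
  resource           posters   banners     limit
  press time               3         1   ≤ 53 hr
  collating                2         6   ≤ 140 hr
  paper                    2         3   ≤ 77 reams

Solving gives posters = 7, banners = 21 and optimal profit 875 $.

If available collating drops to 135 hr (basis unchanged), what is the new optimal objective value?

857.5

Check each constraint at x*: press time 42/53 (slack 11); collating 140/140 (tight); paper 77/77 (tight).
Slack constraints have shadow price 0 (complementary slackness).
The binding rows give the dual system: 2·y_collating + 2·y_paper = 17 and 6·y_collating + 3·y_paper = 36.
This yields shadow prices y_collating = 3.5, y_paper = 5.
Δz = y_collating·Δb = 3.5 × (-5) = -17.5, so new z* = 875 − 17.5 = 857.5.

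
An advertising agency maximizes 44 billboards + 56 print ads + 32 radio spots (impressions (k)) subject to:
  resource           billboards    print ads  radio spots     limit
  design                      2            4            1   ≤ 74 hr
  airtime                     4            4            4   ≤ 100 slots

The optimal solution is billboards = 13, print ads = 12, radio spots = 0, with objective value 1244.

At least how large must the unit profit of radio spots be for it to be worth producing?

Both design and airtime are binding at x*.
Dual feasibility on the basic columns requires 2·y_design + 4·y_airtime = 44, 4·y_design + 4·y_airtime = 56.
Solving: y_design = 6, y_airtime = 8.
radio spots enters the basis when its profit ≥ yᵀa₃ = 6·1 + 8·4 = 38.

38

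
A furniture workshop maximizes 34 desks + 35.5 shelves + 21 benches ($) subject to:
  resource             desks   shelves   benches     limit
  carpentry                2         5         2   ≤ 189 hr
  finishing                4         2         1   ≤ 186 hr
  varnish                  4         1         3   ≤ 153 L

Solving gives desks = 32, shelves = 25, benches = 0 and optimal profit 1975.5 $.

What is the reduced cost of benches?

Binding: carpentry and varnish. Non-binding: finishing (8 unused).
Slack constraints have shadow price 0 (complementary slackness).
The binding rows give the dual system: 2·y_carpentry + 4·y_varnish = 34 and 5·y_carpentry + 1·y_varnish = 35.5.
This yields shadow prices y_carpentry = 6, y_varnish = 5.5.
Reduced cost of benches: c₃ − yᵀa₃ = 21 − (6·2 + 5.5·3) = 21 − 28.5 = -7.5.

-7.5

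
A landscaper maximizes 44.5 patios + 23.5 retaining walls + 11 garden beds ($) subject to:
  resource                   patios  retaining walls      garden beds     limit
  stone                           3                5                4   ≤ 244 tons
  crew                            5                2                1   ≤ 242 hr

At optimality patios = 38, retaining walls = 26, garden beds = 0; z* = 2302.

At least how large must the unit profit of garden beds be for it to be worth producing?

14

Both stone and crew are binding at x*.
From A_Bᵀ y = c: 3·y_stone + 5·y_crew = 44.5; 5·y_stone + 2·y_crew = 23.5.
→ y_stone = 1.5 and y_crew = 8.
garden beds enters the basis when its profit ≥ yᵀa₃ = 1.5·4 + 8·1 = 14.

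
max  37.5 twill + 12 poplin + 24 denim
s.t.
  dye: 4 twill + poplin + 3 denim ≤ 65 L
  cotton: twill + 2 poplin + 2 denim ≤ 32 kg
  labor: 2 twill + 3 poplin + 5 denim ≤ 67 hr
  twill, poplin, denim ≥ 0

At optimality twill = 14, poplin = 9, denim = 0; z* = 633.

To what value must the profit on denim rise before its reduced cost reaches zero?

30

Binding: dye and cotton. Non-binding: labor (12 unused).
By complementary slackness, y = 0 for the non-binding constraint.
Dual feasibility on the basic columns requires 4·y_dye + 1·y_cotton = 37.5, 1·y_dye + 2·y_cotton = 12.
Solving: y_dye = 9, y_cotton = 1.5.
denim enters the basis when its profit ≥ yᵀa₃ = 9·3 + 1.5·2 = 30.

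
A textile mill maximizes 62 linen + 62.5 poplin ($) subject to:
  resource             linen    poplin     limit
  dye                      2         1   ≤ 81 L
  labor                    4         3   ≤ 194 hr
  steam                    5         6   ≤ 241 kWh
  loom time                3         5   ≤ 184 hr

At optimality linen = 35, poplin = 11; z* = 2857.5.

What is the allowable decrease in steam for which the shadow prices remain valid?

38.5

Binding constraints: dye, steam. The basis is B = [[2,1],[5,6]] with det 7.
Per unit decrease in steam, x* moves by d = (0.1429, -0.2857).
The basis stays optimal until poplin reaches 0; allowable decrease = 38.5 kWh.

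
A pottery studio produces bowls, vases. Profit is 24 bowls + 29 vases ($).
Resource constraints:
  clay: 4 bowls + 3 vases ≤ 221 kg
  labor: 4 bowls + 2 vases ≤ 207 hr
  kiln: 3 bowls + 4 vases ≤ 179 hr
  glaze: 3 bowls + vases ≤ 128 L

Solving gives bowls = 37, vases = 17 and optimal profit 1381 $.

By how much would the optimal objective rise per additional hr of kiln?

7

Check each constraint at x*: clay 199/221 (slack 22); labor 182/207 (slack 25); kiln 179/179 (tight); glaze 128/128 (tight).
By complementary slackness, y = 0 for the non-binding constraints.
Dual feasibility on the basic columns requires 3·y_kiln + 3·y_glaze = 24, 4·y_kiln + 1·y_glaze = 29.
Solving: y_kiln = 7, y_glaze = 1.
Shadow price of kiln = 7.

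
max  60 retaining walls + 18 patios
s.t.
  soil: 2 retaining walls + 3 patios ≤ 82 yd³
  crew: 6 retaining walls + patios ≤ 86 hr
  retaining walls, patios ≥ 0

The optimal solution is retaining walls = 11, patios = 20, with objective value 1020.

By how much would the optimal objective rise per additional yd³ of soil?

Check each constraint at x*: soil 82/82 (tight); crew 86/86 (tight).
Dual feasibility on the basic columns requires 2·y_soil + 6·y_crew = 60, 3·y_soil + 1·y_crew = 18.
This yields shadow prices y_soil = 3, y_crew = 9.
Shadow price of soil = 3.

3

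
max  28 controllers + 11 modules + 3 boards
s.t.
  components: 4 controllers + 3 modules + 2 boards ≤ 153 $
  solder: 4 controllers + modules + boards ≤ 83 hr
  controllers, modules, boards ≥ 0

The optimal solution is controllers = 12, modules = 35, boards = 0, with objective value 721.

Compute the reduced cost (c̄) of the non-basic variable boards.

At the optimum: components uses 153 of 153 (binding); solder uses 83 of 83 (binding).
From A_Bᵀ y = c: 4·y_components + 4·y_solder = 28; 3·y_components + 1·y_solder = 11.
Solving: y_components = 2, y_solder = 5.
Reduced cost of boards: c₃ − yᵀa₃ = 3 − (2·2 + 5·1) = 3 − 9 = -6.

-6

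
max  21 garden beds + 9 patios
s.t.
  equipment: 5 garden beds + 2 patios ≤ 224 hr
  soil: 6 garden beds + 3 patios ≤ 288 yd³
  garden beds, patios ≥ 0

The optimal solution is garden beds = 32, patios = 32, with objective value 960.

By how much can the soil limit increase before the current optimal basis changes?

Binding constraints: equipment, soil. The basis is B = [[5,2],[6,3]] with det 3.
Per unit increase in soil, x* moves by d = (-0.6667, 1.6667).
The basis stays optimal until garden beds reaches 0; allowable increase = 48 yd³.

48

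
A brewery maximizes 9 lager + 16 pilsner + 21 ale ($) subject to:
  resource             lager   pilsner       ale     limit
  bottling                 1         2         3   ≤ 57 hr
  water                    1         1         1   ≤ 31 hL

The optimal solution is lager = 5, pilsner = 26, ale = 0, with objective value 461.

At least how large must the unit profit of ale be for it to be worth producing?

23

At the optimum: bottling uses 57 of 57 (binding); water uses 31 of 31 (binding).
From A_Bᵀ y = c: 1·y_bottling + 1·y_water = 9; 2·y_bottling + 1·y_water = 16.
Solving: y_bottling = 7, y_water = 2.
ale enters the basis when its profit ≥ yᵀa₃ = 7·3 + 2·1 = 23.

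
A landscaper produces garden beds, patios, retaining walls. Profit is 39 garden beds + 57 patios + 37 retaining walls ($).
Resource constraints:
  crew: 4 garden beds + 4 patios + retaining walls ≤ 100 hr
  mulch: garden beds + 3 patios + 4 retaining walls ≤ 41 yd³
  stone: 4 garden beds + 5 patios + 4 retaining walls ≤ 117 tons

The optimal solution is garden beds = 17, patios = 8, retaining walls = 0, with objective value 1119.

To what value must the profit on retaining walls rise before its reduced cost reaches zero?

43.5

Binding: crew and mulch. Non-binding: stone (9 unused).
Slack constraints have shadow price 0 (complementary slackness).
Dual feasibility on the basic columns requires 4·y_crew + 1·y_mulch = 39, 4·y_crew + 3·y_mulch = 57.
Solving: y_crew = 7.5, y_mulch = 9.
retaining walls enters the basis when its profit ≥ yᵀa₃ = 7.5·1 + 9·4 = 43.5.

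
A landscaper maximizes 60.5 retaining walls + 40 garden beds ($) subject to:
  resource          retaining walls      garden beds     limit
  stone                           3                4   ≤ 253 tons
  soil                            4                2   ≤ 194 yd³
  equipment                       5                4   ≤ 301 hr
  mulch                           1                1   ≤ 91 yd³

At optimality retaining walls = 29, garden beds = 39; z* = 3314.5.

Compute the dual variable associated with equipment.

6.5

At the optimum: stone uses 243 of 253 (slack = 10); soil uses 194 of 194 (binding); equipment uses 301 of 301 (binding); mulch uses 68 of 91 (slack = 23).
By complementary slackness, y = 0 for the non-binding constraints.
Dual feasibility on the basic columns requires 4·y_soil + 5·y_equipment = 60.5, 2·y_soil + 4·y_equipment = 40.
→ y_soil = 7 and y_equipment = 6.5.
Shadow price of equipment = 6.5.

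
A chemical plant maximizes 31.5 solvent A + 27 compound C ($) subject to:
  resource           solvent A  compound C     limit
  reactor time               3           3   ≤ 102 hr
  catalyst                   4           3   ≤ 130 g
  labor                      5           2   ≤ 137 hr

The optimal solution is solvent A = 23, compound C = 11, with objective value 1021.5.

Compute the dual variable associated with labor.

Check each constraint at x*: reactor time 102/102 (tight); catalyst 125/130 (slack 5); labor 137/137 (tight).
Slack constraints have shadow price 0 (complementary slackness).
Dual feasibility on the basic columns requires 3·y_reactor time + 5·y_labor = 31.5, 3·y_reactor time + 2·y_labor = 27.
This yields shadow prices y_reactor time = 8, y_labor = 1.5.
Shadow price of labor = 1.5.

1.5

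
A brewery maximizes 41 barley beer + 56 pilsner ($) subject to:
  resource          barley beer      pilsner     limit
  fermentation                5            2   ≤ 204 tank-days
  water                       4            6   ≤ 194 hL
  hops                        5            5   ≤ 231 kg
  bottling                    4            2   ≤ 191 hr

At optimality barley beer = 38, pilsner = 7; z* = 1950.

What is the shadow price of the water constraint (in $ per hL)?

Check each constraint at x*: fermentation 204/204 (tight); water 194/194 (tight); hops 225/231 (slack 6); bottling 166/191 (slack 25).
Since hops, bottling are not tight, their duals are 0.
Dual feasibility on the basic columns requires 5·y_fermentation + 4·y_water = 41, 2·y_fermentation + 6·y_water = 56.
→ y_fermentation = 1 and y_water = 9.
Shadow price of water = 9.

9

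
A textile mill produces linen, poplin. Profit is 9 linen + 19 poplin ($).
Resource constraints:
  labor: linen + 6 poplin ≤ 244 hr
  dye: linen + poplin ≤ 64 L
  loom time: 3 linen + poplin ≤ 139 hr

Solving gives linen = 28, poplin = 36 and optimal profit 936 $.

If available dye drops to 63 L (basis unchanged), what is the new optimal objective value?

At the optimum: labor uses 244 of 244 (binding); dye uses 64 of 64 (binding); loom time uses 120 of 139 (slack = 19).
By complementary slackness, y = 0 for the non-binding constraint.
Dual feasibility on the basic columns requires 1·y_labor + 1·y_dye = 9, 6·y_labor + 1·y_dye = 19.
This yields shadow prices y_labor = 2, y_dye = 7.
Δz = y_dye·Δb = 7 × (-1) = -7, so new z* = 936 − 7 = 929.

929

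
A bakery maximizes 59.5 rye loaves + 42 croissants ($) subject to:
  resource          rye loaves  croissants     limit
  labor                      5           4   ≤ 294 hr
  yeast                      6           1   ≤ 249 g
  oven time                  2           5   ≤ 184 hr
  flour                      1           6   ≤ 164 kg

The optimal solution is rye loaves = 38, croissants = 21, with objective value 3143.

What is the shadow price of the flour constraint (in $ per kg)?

Check each constraint at x*: labor 274/294 (slack 20); yeast 249/249 (tight); oven time 181/184 (slack 3); flour 164/164 (tight).
Since labor, oven time are not tight, their duals are 0.
The binding rows give the dual system: 6·y_yeast + 1·y_flour = 59.5 and 1·y_yeast + 6·y_flour = 42.
Solving: y_yeast = 9, y_flour = 5.5.
Shadow price of flour = 5.5.

5.5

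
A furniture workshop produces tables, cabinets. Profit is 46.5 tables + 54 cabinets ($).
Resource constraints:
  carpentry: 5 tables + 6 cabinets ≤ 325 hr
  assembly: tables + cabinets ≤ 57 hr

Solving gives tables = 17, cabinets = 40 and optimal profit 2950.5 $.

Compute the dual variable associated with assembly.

At the optimum: carpentry uses 325 of 325 (binding); assembly uses 57 of 57 (binding).
Dual feasibility on the basic columns requires 5·y_carpentry + 1·y_assembly = 46.5, 6·y_carpentry + 1·y_assembly = 54.
→ y_carpentry = 7.5 and y_assembly = 9.
Shadow price of assembly = 9.

9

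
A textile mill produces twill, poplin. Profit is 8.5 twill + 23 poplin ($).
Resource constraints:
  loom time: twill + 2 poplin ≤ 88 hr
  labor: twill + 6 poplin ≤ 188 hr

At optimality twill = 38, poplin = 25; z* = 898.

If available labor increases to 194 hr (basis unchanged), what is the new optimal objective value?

Check each constraint at x*: loom time 88/88 (tight); labor 188/188 (tight).
Dual feasibility on the basic columns requires 1·y_loom time + 1·y_labor = 8.5, 2·y_loom time + 6·y_labor = 23.
→ y_loom time = 7 and y_labor = 1.5.
Δz = y_labor·Δb = 1.5 × (6) = 9, so new z* = 898 + 9 = 907.

907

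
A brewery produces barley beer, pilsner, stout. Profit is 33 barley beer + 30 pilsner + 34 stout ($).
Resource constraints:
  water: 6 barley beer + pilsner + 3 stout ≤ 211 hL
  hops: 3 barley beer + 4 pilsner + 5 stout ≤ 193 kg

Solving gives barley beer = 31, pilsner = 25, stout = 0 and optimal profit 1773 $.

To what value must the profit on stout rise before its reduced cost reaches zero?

41

Check each constraint at x*: water 211/211 (tight); hops 193/193 (tight).
The binding rows give the dual system: 6·y_water + 3·y_hops = 33 and 1·y_water + 4·y_hops = 30.
→ y_water = 2 and y_hops = 7.
stout enters the basis when its profit ≥ yᵀa₃ = 2·3 + 7·5 = 41.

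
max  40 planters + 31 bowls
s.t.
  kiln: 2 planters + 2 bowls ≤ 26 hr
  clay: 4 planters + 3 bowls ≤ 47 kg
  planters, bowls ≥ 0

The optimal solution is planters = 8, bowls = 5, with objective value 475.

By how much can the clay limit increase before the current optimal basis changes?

Binding constraints: kiln, clay. The basis is B = [[2,2],[4,3]] with det -2.
Per unit increase in clay, x* moves by d = (1, -1).
The basis stays optimal until bowls reaches 0; allowable increase = 5 kg.

5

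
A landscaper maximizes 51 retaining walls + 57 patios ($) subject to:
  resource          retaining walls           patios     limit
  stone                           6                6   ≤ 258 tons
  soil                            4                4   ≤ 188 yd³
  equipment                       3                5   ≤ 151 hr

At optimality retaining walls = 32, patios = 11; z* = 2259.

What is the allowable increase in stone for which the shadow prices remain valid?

Binding constraints: stone, equipment. The basis is B = [[6,6],[3,5]] with det 12.
Per unit increase in stone, x* moves by d = (0.4167, -0.25).
The basis stays optimal until soil becomes binding; allowable increase = 24 tons.

24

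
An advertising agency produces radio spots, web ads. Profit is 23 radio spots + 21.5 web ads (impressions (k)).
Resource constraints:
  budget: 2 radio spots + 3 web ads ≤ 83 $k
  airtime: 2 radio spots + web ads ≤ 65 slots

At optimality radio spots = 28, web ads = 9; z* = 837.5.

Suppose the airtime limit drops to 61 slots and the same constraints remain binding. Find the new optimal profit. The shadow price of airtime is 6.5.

811.5

Δb = -4, so new z* = 837.5 + (6.5)·(-4) = 837.5 − 26 = 811.5.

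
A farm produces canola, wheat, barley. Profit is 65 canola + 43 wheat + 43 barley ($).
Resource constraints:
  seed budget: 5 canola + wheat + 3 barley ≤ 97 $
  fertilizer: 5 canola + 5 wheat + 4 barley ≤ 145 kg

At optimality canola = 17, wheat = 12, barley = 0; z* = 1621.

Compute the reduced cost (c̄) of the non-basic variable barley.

Check each constraint at x*: seed budget 97/97 (tight); fertilizer 145/145 (tight).
From A_Bᵀ y = c: 5·y_seed budget + 5·y_fertilizer = 65; 1·y_seed budget + 5·y_fertilizer = 43.
→ y_seed budget = 5.5 and y_fertilizer = 7.5.
Reduced cost of barley: c₃ − yᵀa₃ = 43 − (5.5·3 + 7.5·4) = 43 − 46.5 = -3.5.

-3.5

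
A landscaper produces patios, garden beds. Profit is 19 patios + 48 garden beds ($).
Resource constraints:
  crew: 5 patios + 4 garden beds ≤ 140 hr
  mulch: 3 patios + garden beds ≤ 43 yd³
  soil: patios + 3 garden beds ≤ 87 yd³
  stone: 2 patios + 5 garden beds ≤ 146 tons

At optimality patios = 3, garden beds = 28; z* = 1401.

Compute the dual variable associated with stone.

Check each constraint at x*: crew 127/140 (slack 13); mulch 37/43 (slack 6); soil 87/87 (tight); stone 146/146 (tight).
By complementary slackness, y = 0 for the non-binding constraints.
Dual feasibility on the basic columns requires 1·y_soil + 2·y_stone = 19, 3·y_soil + 5·y_stone = 48.
This yields shadow prices y_soil = 1, y_stone = 9.
Shadow price of stone = 9.

9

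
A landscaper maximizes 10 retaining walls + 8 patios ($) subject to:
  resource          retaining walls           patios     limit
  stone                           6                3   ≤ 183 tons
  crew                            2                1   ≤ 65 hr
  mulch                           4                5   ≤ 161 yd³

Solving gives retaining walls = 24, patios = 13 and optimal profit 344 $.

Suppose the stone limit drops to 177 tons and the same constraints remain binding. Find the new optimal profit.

338

Check each constraint at x*: stone 183/183 (tight); crew 61/65 (slack 4); mulch 161/161 (tight).
Since crew is not tight, its dual is 0.
Dual feasibility on the basic columns requires 6·y_stone + 4·y_mulch = 10, 3·y_stone + 5·y_mulch = 8.
→ y_stone = 1 and y_mulch = 1.
Δz = y_stone·Δb = 1 × (-6) = -6, so new z* = 344 − 6 = 338.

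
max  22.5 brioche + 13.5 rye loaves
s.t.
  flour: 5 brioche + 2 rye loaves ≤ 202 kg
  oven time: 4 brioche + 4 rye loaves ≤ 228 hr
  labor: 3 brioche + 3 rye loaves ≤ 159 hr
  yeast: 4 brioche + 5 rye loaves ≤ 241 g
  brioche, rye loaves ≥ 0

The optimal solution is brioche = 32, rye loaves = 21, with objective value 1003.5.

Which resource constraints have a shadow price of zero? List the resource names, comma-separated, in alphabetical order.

flour: 202/202 (binding)
oven time: 212/228 (slack 16)
labor: 159/159 (binding)
yeast: 233/241 (slack 8)
By complementary slackness, a constraint with positive slack has shadow price 0 → oven time, yeast.

oven time, yeast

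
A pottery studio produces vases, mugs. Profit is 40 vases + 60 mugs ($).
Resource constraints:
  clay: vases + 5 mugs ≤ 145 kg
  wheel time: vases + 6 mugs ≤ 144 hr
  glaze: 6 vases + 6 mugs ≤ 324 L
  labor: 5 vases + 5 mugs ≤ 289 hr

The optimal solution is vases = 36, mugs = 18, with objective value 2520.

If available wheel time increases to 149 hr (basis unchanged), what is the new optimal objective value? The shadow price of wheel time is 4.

2540

Δb = 5, so new z* = 2520 + (4)·(5) = 2520 + 20 = 2540.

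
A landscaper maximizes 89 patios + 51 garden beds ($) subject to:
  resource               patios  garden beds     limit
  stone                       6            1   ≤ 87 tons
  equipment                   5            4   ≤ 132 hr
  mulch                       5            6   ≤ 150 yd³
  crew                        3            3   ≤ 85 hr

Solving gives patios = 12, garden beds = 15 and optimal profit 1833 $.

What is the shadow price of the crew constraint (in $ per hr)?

0

Binding: stone and mulch. Non-binding: equipment (12 unused), crew (4 unused).
Slack constraints have shadow price 0 (complementary slackness).
The binding rows give the dual system: 6·y_stone + 5·y_mulch = 89 and 1·y_stone + 6·y_mulch = 51.
This yields shadow prices y_stone = 9, y_mulch = 7.
Shadow price of crew = 0.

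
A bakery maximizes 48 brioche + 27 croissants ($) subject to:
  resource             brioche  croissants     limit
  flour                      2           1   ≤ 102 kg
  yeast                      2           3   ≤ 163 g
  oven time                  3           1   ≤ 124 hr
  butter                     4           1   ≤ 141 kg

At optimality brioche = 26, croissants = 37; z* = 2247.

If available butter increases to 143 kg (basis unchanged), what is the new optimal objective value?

2265

Binding: yeast and butter. Non-binding: flour (13 unused), oven time (9 unused).
Slack constraints have shadow price 0 (complementary slackness).
The binding rows give the dual system: 2·y_yeast + 4·y_butter = 48 and 3·y_yeast + 1·y_butter = 27.
This yields shadow prices y_yeast = 6, y_butter = 9.
Δz = y_butter·Δb = 9 × (2) = 18, so new z* = 2247 + 18 = 2265.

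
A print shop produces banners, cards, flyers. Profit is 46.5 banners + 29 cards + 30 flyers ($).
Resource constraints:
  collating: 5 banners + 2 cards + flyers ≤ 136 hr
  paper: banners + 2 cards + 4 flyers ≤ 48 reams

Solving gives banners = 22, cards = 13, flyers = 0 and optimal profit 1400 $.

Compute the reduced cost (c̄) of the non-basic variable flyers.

-4

Check each constraint at x*: collating 136/136 (tight); paper 48/48 (tight).
From A_Bᵀ y = c: 5·y_collating + 1·y_paper = 46.5; 2·y_collating + 2·y_paper = 29.
Solving: y_collating = 8, y_paper = 6.5.
Reduced cost of flyers: c₃ − yᵀa₃ = 30 − (8·1 + 6.5·4) = 30 − 34 = -4.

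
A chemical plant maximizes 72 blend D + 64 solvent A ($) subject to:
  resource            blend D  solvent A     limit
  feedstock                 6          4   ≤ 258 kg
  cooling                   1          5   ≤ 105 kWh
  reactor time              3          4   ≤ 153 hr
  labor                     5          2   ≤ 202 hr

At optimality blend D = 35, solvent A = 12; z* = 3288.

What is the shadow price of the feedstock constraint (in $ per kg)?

Check each constraint at x*: feedstock 258/258 (tight); cooling 95/105 (slack 10); reactor time 153/153 (tight); labor 199/202 (slack 3).
Slack constraints have shadow price 0 (complementary slackness).
From A_Bᵀ y = c: 6·y_feedstock + 3·y_reactor time = 72; 4·y_feedstock + 4·y_reactor time = 64.
Solving: y_feedstock = 8, y_reactor time = 8.
Shadow price of feedstock = 8.

8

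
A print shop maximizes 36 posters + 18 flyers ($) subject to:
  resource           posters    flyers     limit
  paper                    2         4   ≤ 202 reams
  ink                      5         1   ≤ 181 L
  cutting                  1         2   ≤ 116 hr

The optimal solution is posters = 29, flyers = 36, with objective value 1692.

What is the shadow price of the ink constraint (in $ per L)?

At the optimum: paper uses 202 of 202 (binding); ink uses 181 of 181 (binding); cutting uses 101 of 116 (slack = 15).
Since cutting is not tight, its dual is 0.
The binding rows give the dual system: 2·y_paper + 5·y_ink = 36 and 4·y_paper + 1·y_ink = 18.
→ y_paper = 3 and y_ink = 6.
Shadow price of ink = 6.

6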